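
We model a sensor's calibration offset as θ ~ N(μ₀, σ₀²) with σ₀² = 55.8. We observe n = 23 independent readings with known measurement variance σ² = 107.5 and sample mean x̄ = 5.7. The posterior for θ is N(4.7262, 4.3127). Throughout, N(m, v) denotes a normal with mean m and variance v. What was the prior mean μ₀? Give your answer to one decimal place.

μ₀ = -6.9

With known observation variance, the Normal–Normal posterior has precision τ_n = τ₀ + n/σ² and mean μ_n = (τ₀μ₀ + (n/σ²)x̄)/τ_n.
Here τ₀ = 1/55.8 = 0.017921 and τ_data = 23/107.5 = 0.213953, so τ_n = 0.231874.
Rearranging for μ₀: μ₀ = (μ_n·τ_n − τ_data·x̄)/τ₀ = (4.7262·0.231874 − 0.213953·5.7) / 0.017921 = -0.123649/0.017921 ≈ -6.9.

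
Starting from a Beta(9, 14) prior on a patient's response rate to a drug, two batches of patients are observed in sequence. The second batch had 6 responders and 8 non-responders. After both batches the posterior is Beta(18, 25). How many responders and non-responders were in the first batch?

Because Beta–binomial updating is additive in the counts, the combined data contributed (α_post−α_prior, β_post−β_prior) successes and failures.
Total across both batches: 18−9=9 responders, 25−14=11 non-responders.
Subtract the second batch: 9−6=3 responders and 11−8=3 non-responders.

3 responders and 3 non-responders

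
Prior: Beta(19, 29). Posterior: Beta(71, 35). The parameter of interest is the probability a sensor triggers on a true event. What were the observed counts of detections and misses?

A Beta(a, b) prior with s successes and f failures in binomial data gives a Beta(a+s, b+f) posterior.
Match parameters: s=71−19=52, f=35−29=6.

52 detections and 6 misses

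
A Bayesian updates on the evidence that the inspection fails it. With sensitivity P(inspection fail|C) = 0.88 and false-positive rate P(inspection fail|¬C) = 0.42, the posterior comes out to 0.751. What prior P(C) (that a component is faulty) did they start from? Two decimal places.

In odds form, posterior odds = prior odds × likelihood ratio, so prior odds = posterior odds ÷ LR.
Posterior odds = 0.751/(1−0.751) = 3.0161. LR = 0.88/0.42 = 2.0952.
Prior odds = 3.0161/2.0952 = 1.4395, so P(C) = 1.4395/(1+1.4395) ≈ 0.59.

P(C) = 0.59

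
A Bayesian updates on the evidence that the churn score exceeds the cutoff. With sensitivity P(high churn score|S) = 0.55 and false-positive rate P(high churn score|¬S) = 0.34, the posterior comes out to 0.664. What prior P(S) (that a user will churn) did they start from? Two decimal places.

In odds form, posterior odds = prior odds × likelihood ratio, so prior odds = posterior odds ÷ LR.
Posterior odds = 0.664/(1−0.664) = 1.9762. LR = 0.55/0.34 = 1.6176.
Prior odds = 1.9762/1.6176 = 1.2217, so P(S) = 1.2217/(1+1.2217) ≈ 0.55.

P(S) = 0.55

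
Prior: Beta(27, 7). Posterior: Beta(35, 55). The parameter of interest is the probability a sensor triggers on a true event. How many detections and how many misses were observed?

A Beta(a, b) prior with s successes and f failures in binomial data gives a Beta(a+s, b+f) posterior.
So s = 35 − 27 = 8 and f = 55 − 7 = 48.

8 detections and 48 misses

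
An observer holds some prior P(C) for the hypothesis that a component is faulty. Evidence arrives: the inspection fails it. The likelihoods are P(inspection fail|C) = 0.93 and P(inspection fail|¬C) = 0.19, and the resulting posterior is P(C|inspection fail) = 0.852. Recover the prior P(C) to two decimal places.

P(C) = 0.54

In odds form, posterior odds = prior odds × likelihood ratio, so prior odds = posterior odds ÷ LR.
Posterior odds = 0.852/(1−0.852) = 5.7568. LR = 0.93/0.19 = 4.8947.
Prior odds = 5.7568/4.8947 = 1.1761, so P(C) = 1.1761/(1+1.1761) ≈ 0.54.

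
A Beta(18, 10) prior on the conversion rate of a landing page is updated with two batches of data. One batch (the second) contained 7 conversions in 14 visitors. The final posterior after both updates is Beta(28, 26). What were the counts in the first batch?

3 conversions and 9 bounces

Sequential conjugate updates are equivalent to a single update on the pooled data, so total successes = posterior α − prior α and total failures = posterior β − prior β.
Total across both batches: 28−18=10 conversions, 26−10=16 bounces.
Subtract the second batch: 10−7=3 conversions and 16−7=9 bounces.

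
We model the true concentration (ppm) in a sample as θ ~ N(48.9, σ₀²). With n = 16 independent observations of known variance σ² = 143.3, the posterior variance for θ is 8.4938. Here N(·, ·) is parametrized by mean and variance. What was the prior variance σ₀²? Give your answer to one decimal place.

Posterior precision equals prior precision plus data precision: 1/σ_n² = 1/σ₀² + n/σ².
So 1/σ₀² = 1/8.4938 − 16/143.3 = 0.117733 − 0.111654 = 0.006079.
Hence σ₀² = 1/0.006079 ≈ 164.5.

σ₀² = 164.5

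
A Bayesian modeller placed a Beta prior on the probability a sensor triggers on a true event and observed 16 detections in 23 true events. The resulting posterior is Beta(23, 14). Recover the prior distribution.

Beta is conjugate to the binomial likelihood: posterior = Beta(α+s, β+f).
So α = 23 − 16 = 7 and β = 14 − 7 = 7.

Beta(7, 7)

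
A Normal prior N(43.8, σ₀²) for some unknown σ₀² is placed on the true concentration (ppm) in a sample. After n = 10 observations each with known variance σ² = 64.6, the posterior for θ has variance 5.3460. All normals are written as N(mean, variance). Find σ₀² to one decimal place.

Posterior precision equals prior precision plus data precision: 1/σ_n² = 1/σ₀² + n/σ².
So 1/σ₀² = 1/5.3460 − 10/64.6 = 0.187056 − 0.154799 = 0.032257.
Hence σ₀² = 1/0.032257 ≈ 31.0.

σ₀² = 31.0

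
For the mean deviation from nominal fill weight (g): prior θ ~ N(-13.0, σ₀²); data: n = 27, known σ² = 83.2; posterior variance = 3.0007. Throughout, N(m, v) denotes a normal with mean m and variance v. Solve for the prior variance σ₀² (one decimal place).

For the Normal–Normal model with known σ², precisions add: τ_n = τ₀ + n/σ².
So 1/σ₀² = 1/3.0007 − 27/83.2 = 0.333256 − 0.324519 = 0.008737.
Hence σ₀² = 1/0.008737 ≈ 114.5.

σ₀² = 114.5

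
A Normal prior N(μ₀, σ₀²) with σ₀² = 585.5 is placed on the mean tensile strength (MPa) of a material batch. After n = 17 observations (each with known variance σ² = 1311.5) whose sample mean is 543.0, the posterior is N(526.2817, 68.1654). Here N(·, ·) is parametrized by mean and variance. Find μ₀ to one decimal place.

μ₀ = 399.4

With known observation variance, the Normal–Normal posterior has precision τ_n = τ₀ + n/σ² and mean μ_n = (τ₀μ₀ + (n/σ²)x̄)/τ_n.
Here τ₀ = 1/585.5 = 0.001708 and τ_data = 17/1311.5 = 0.012962, so τ_n = 0.014670.
Rearranging for μ₀: μ₀ = (μ_n·τ_n − τ_data·x̄)/τ₀ = (526.2817·0.014670 − 0.012962·543.0) / 0.001708 = 0.682187/0.001708 ≈ 399.4.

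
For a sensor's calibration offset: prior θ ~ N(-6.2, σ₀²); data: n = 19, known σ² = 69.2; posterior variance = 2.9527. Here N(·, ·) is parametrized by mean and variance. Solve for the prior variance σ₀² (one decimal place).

Posterior precision equals prior precision plus data precision: 1/σ_n² = 1/σ₀² + n/σ².
So 1/σ₀² = 1/2.9527 − 19/69.2 = 0.338673 − 0.274566 = 0.064107.
Hence σ₀² = 1/0.064107 ≈ 15.6.

σ₀² = 15.6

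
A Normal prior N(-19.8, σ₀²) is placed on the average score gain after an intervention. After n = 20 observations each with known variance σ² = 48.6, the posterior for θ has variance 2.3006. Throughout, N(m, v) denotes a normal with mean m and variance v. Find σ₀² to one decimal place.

σ₀² = 43.2

For the Normal–Normal model with known σ², precisions add: τ_n = τ₀ + n/σ².
So 1/σ₀² = 1/2.3006 − 20/48.6 = 0.434669 − 0.411523 = 0.023146.
Hence σ₀² = 1/0.023146 ≈ 43.2.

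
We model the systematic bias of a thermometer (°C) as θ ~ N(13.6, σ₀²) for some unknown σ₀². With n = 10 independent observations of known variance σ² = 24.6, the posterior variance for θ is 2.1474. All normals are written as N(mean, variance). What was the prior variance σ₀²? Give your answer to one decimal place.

For the Normal–Normal model with known σ², precisions add: τ_n = τ₀ + n/σ².
So 1/σ₀² = 1/2.1474 − 10/24.6 = 0.465679 − 0.406504 = 0.059175.
Hence σ₀² = 1/0.059175 ≈ 16.9.

σ₀² = 16.9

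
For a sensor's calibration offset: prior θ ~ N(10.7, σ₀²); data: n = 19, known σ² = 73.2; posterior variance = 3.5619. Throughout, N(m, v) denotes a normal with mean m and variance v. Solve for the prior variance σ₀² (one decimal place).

σ₀² = 47.2

For the Normal–Normal model with known σ², precisions add: τ_n = τ₀ + n/σ².
So 1/σ₀² = 1/3.5619 − 19/73.2 = 0.280749 − 0.259563 = 0.021186.
Hence σ₀² = 1/0.021186 ≈ 47.2.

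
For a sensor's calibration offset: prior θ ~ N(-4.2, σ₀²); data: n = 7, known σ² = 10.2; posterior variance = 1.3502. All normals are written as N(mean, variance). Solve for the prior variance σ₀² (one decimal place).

Posterior precision equals prior precision plus data precision: 1/σ_n² = 1/σ₀² + n/σ².
So 1/σ₀² = 1/1.3502 − 7/10.2 = 0.740631 − 0.686275 = 0.054356.
Hence σ₀² = 1/0.054356 ≈ 18.4.

σ₀² = 18.4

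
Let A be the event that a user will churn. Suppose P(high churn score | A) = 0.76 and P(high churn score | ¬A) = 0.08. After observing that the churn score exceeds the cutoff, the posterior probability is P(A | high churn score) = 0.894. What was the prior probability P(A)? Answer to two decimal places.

P(A) = 0.47

Bayes' rule in odds form gives O(A|E) = O(A)·[P(E|A)/P(E|¬A)], hence O(A) = O(A|E)/LR.
Posterior odds = 0.894/(1−0.894) = 8.4340. LR = 0.76/0.08 = 9.5000.
Prior odds = 8.4340/9.5000 = 0.8878, so P(A) = 0.8878/(1+0.8878) ≈ 0.47.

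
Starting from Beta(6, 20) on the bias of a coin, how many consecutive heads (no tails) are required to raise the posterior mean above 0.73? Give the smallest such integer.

After k heads and 0 tails the posterior is Beta(6+k, 20), with mean (6+k)/(6+20+k).
Set (6+k)/(26+k) > 0.73 and solve: k > (0.73·26 − 6)/(1 − 0.73) = 48.074.
The smallest integer exceeding 48.074 is 49.

k = 49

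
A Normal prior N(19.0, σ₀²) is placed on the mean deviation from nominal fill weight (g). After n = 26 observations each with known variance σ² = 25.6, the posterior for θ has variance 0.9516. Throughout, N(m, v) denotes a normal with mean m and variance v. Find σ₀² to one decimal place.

σ₀² = 28.4

Posterior precision equals prior precision plus data precision: 1/σ_n² = 1/σ₀² + n/σ².
So 1/σ₀² = 1/0.9516 − 26/25.6 = 1.050862 − 1.015625 = 0.035237.
Hence σ₀² = 1/0.035237 ≈ 28.4.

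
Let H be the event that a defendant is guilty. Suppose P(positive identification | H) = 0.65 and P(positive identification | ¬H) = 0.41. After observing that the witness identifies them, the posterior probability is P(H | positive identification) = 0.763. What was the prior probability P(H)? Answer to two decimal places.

In odds form, posterior odds = prior odds × likelihood ratio, so prior odds = posterior odds ÷ LR.
Posterior odds = 0.763/(1−0.763) = 3.2194. LR = 0.65/0.41 = 1.5854.
Prior odds = 3.2194/1.5854 = 2.0307, so P(H) = 2.0307/(1+2.0307) ≈ 0.67.

P(H) = 0.67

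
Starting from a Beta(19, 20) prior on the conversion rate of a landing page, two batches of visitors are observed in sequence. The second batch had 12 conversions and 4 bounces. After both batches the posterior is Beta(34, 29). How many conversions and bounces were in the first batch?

Sequential conjugate updates are equivalent to a single update on the pooled data, so total successes = posterior α − prior α and total failures = posterior β − prior β.
Total across both batches: 34−19=15 conversions, 29−20=9 bounces.
Subtract the second batch: 15−12=3 conversions and 9−4=5 bounces.

3 conversions and 5 bounces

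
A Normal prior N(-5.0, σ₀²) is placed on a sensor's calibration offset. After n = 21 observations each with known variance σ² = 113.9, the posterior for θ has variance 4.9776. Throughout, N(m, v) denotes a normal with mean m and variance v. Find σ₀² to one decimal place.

For the Normal–Normal model with known σ², precisions add: τ_n = τ₀ + n/σ².
So 1/σ₀² = 1/4.9776 − 21/113.9 = 0.200900 − 0.184372 = 0.016528.
Hence σ₀² = 1/0.016528 ≈ 60.5.

σ₀² = 60.5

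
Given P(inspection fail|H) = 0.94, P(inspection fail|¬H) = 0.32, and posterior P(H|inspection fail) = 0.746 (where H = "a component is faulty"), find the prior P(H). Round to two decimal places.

P(H) = 0.50

Bayes' rule in odds form gives O(H|E) = O(H)·[P(E|H)/P(E|¬H)], hence O(H) = O(H|E)/LR.
Posterior odds = 0.746/(1−0.746) = 2.9370. LR = 0.94/0.32 = 2.9375.
Prior odds = 2.9370/2.9375 = 0.9998, so P(H) = 0.9998/(1+0.9998) ≈ 0.50.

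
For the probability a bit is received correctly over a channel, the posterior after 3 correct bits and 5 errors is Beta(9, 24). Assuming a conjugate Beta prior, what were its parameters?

Under Beta–binomial conjugacy the posterior parameters are (α+s, β+f).
Subtract the data counts: 9−3=6, 24−5=19.

Beta(6, 19)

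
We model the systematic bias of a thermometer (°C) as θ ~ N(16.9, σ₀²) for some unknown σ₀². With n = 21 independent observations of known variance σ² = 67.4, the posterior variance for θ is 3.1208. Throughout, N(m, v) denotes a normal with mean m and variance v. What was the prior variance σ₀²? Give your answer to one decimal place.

σ₀² = 112.9

For the Normal–Normal model with known σ², precisions add: τ_n = τ₀ + n/σ².
So 1/σ₀² = 1/3.1208 − 21/67.4 = 0.320431 − 0.311573 = 0.008858.
Hence σ₀² = 1/0.008858 ≈ 112.9.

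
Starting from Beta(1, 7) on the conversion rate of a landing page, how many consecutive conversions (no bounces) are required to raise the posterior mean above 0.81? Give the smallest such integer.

After k conversions and 0 bounces the posterior is Beta(1+k, 7), with mean (1+k)/(1+7+k).
Set (1+k)/(8+k) > 0.81 and solve: k > (0.81·8 − 1)/(1 − 0.81) = 28.842.
The smallest integer exceeding 28.842 is 29.

k = 29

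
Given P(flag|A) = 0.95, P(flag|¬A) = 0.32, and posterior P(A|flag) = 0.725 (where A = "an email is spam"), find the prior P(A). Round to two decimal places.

P(A) = 0.47

In odds form, posterior odds = prior odds × likelihood ratio, so prior odds = posterior odds ÷ LR.
Posterior odds = 0.725/(1−0.725) = 2.6364. LR = 0.95/0.32 = 2.9688.
Prior odds = 2.6364/2.9688 = 0.8880, so P(A) = 0.8880/(1+0.8880) ≈ 0.47.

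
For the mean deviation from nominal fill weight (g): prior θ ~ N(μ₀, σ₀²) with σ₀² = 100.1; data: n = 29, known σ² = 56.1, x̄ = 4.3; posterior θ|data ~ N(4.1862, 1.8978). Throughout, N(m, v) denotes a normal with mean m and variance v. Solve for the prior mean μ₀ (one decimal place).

The posterior mean is a precision-weighted average: μ_n = (τ₀μ₀ + τ_data·x̄)/(τ₀+τ_data), with τ₀=1/σ₀² and τ_data=n/σ².
Here τ₀ = 1/100.1 = 0.009990 and τ_data = 29/56.1 = 0.516934, so τ_n = 0.526924.
Rearranging for μ₀: μ₀ = (μ_n·τ_n − τ_data·x̄)/τ₀ = (4.1862·0.526924 − 0.516934·4.3) / 0.009990 = -0.017007/0.009990 ≈ -1.7.

μ₀ = -1.7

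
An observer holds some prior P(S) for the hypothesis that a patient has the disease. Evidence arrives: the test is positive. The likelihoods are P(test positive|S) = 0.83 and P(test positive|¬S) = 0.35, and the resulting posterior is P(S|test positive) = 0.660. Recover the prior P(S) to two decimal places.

In odds form, posterior odds = prior odds × likelihood ratio, so prior odds = posterior odds ÷ LR.
Posterior odds = 0.660/(1−0.660) = 1.9412. LR = 0.83/0.35 = 2.3714.
Prior odds = 1.9412/2.3714 = 0.8186, so P(S) = 0.8186/(1+0.8186) ≈ 0.45.

P(S) = 0.45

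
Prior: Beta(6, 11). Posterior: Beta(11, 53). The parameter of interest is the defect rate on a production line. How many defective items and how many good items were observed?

Beta is conjugate to the binomial likelihood: posterior = Beta(a+s, b+f).
Match parameters: s=11−6=5, f=53−11=42.

5 defective items and 42 good items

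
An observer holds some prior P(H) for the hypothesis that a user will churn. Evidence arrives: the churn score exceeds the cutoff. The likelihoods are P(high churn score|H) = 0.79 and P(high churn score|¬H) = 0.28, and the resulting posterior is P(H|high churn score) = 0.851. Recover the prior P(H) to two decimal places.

P(H) = 0.67

In odds form, posterior odds = prior odds × likelihood ratio, so prior odds = posterior odds ÷ LR.
Posterior odds = 0.851/(1−0.851) = 5.7114. LR = 0.79/0.28 = 2.8214.
Prior odds = 5.7114/2.8214 = 2.0243, so P(H) = 2.0243/(1+2.0243) ≈ 0.67.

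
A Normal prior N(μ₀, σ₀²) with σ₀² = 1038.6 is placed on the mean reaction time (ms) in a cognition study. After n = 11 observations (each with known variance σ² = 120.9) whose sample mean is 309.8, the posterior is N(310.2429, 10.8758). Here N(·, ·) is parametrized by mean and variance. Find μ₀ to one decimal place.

μ₀ = 352.1

With known observation variance, the Normal–Normal posterior has precision τ_n = τ₀ + n/σ² and mean μ_n = (τ₀μ₀ + (n/σ²)x̄)/τ_n.
Here τ₀ = 1/1038.6 = 0.000963 and τ_data = 11/120.9 = 0.090984, so τ_n = 0.091947.
Rearranging for μ₀: μ₀ = (μ_n·τ_n − τ_data·x̄)/τ₀ = (310.2429·0.091947 − 0.090984·309.8) / 0.000963 = 0.339061/0.000963 ≈ 352.1.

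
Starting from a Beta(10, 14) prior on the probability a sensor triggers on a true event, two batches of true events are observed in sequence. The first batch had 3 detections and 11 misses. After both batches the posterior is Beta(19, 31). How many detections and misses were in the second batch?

Because Beta–binomial updating is additive in the counts, the combined data contributed (α_post−α_prior, β_post−β_prior) successes and failures.
Total across both batches: 19−10=9 detections, 31−14=17 misses.
Subtract the first batch: 9−3=6 detections and 17−11=6 misses.

6 detections and 6 misses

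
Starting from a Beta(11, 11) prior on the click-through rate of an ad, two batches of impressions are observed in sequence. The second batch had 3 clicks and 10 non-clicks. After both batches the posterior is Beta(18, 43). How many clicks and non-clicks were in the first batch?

4 clicks and 22 non-clicks

Sequential conjugate updates are equivalent to a single update on the pooled data, so total successes = posterior α − prior α and total failures = posterior β − prior β.
Total across both batches: 18−11=7 clicks, 43−11=32 non-clicks.
Subtract the second batch: 7−3=4 clicks and 32−10=22 non-clicks.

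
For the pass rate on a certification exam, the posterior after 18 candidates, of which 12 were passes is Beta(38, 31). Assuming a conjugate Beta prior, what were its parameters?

Beta(26, 25)

Under Beta–binomial conjugacy the posterior parameters are (α+s, β+f).
So α = 38 − 12 = 26 and β = 31 − 6 = 25.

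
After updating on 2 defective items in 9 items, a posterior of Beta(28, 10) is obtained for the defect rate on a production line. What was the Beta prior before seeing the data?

A Beta(a, b) prior with s successes and f failures in binomial data gives a Beta(a+s, b+f) posterior.
Subtract the data counts: 28−2=26, 10−7=3.

Beta(26, 3)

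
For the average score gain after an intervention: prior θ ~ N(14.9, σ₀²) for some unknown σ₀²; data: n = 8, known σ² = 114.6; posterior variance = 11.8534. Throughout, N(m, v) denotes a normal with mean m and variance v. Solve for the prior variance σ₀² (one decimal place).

For the Normal–Normal model with known σ², precisions add: τ_n = τ₀ + n/σ².
So 1/σ₀² = 1/11.8534 − 8/114.6 = 0.084364 − 0.069808 = 0.014556.
Hence σ₀² = 1/0.014556 ≈ 68.7.

σ₀² = 68.7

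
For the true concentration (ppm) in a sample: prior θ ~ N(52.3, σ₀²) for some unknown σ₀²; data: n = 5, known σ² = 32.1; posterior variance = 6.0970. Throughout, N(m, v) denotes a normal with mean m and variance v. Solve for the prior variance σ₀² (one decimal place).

Posterior precision equals prior precision plus data precision: 1/σ_n² = 1/σ₀² + n/σ².
So 1/σ₀² = 1/6.0970 − 5/32.1 = 0.164015 − 0.155763 = 0.008252.
Hence σ₀² = 1/0.008252 ≈ 121.2.

σ₀² = 121.2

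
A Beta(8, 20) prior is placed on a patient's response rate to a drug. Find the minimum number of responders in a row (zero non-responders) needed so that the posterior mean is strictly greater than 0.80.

After k responders and 0 non-responders the posterior is Beta(8+k, 20), with mean (8+k)/(8+20+k).
Set (8+k)/(28+k) > 0.80 and solve: k > (0.80·28 − 8)/(1 − 0.80) = 72.000.
The smallest integer exceeding 72.000 is 73, and checking k=73: (81)/(101) = 0.8020 > 0.80.

k = 73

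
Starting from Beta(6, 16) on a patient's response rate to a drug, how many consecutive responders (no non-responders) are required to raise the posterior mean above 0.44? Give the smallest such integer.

After k responders and 0 non-responders the posterior is Beta(6+k, 16), with mean (6+k)/(6+16+k).
Set (6+k)/(22+k) > 0.44 and solve: k > (0.44·22 − 6)/(1 − 0.44) = 6.571.
The smallest integer exceeding 6.571 is 7, and checking k=7: (13)/(29) = 0.4483 > 0.44.

k = 7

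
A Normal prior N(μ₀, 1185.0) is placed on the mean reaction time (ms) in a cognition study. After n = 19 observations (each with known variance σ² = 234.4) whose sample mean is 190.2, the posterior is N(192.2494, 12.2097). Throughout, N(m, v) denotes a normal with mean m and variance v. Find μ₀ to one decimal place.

μ₀ = 389.1

With known observation variance, the Normal–Normal posterior has precision τ_n = τ₀ + n/σ² and mean μ_n = (τ₀μ₀ + (n/σ²)x̄)/τ_n.
Here τ₀ = 1/1185.0 = 0.000844 and τ_data = 19/234.4 = 0.081058, so τ_n = 0.081902.
Rearranging for μ₀: μ₀ = (μ_n·τ_n − τ_data·x̄)/τ₀ = (192.2494·0.081902 − 0.081058·190.2) / 0.000844 = 0.328379/0.000844 ≈ 389.1.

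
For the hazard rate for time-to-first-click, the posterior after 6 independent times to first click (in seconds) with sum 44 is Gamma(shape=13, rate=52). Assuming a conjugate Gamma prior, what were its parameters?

For an exponential likelihood with a Gamma(α, β) prior on the rate, n observations with total T give posterior Gamma(α+n, β+T).
So α = 13 − 6 = 7 and β = 52 − 44 = 8.

Gamma(shape=7, rate=8)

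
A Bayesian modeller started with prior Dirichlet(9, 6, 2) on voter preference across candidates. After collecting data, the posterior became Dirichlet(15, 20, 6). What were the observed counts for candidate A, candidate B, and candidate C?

counts (6, 14, 4)

For a Dirichlet(α) prior with multinomial counts c, the posterior is Dirichlet(α + c) componentwise.
Counts are posterior − prior componentwise: 15−9=6, 20−6=14, 6−2=4.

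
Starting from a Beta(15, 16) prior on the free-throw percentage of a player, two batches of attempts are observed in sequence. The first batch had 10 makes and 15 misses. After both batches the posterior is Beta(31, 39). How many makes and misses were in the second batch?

Because Beta–binomial updating is additive in the counts, the combined data contributed (α_post−α_prior, β_post−β_prior) successes and failures.
Total across both batches: 31−15=16 makes, 39−16=23 misses.
Subtract the first batch: 16−10=6 makes and 23−15=8 misses.

6 makes and 8 misses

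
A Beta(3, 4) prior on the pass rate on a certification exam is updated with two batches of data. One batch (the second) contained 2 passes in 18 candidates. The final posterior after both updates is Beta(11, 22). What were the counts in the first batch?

Because Beta–binomial updating is additive in the counts, the combined data contributed (α_post−α_prior, β_post−β_prior) successes and failures.
Total across both batches: 11−3=8 passes, 22−4=18 failures.
Subtract the second batch: 8−2=6 passes and 18−16=2 failures.

6 passes and 2 failures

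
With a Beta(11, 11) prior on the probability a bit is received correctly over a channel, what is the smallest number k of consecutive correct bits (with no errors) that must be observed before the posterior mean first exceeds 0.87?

k = 63

After k correct bits and 0 errors the posterior is Beta(11+k, 11), with mean (11+k)/(11+11+k).
Set (11+k)/(22+k) > 0.87 and solve: k > (0.87·22 − 11)/(1 − 0.87) = 62.615.
The smallest integer exceeding 62.615 is 63, and checking k=63: (74)/(85) = 0.8706 > 0.87.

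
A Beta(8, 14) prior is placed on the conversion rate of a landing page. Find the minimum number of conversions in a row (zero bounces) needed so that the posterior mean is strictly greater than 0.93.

k = 179

After k conversions and 0 bounces the posterior is Beta(8+k, 14), with mean (8+k)/(8+14+k).
Set (8+k)/(22+k) > 0.93 and solve: k > (0.93·22 − 8)/(1 − 0.93) = 178.000.
The smallest integer exceeding 178.000 is 179, and checking k=179: (187)/(201) = 0.9303 > 0.93.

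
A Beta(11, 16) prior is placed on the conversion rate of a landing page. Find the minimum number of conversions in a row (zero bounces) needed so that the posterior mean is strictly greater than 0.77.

After k conversions and 0 bounces the posterior is Beta(11+k, 16), with mean (11+k)/(11+16+k).
Set (11+k)/(27+k) > 0.77 and solve: k > (0.77·27 − 11)/(1 − 0.77) = 42.565.
The smallest integer exceeding 42.565 is 43, and checking k=43: (54)/(70) = 0.7714 > 0.77.

k = 43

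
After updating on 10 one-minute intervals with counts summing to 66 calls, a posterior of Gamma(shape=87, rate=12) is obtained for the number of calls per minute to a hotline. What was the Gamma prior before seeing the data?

Gamma(shape=21, rate=2)

A Gamma(α, β) prior (rate parametrization) on a Poisson rate with n observations summing to S gives posterior Gamma(α+S, β+n).
So α = 87 − 66 = 21 and β = 12 − 10 = 2.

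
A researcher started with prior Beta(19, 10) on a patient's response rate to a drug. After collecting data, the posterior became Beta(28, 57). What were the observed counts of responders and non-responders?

9 responders and 47 non-responders

Beta is conjugate to the binomial likelihood: posterior = Beta(α+s, β+f).
Match parameters: s=28−19=9, f=57−10=47.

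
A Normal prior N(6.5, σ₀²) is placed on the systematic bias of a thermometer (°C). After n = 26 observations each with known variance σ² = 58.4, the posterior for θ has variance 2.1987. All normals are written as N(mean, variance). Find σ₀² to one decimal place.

For the Normal–Normal model with known σ², precisions add: τ_n = τ₀ + n/σ².
So 1/σ₀² = 1/2.1987 − 26/58.4 = 0.454814 − 0.445205 = 0.009609.
Hence σ₀² = 1/0.009609 ≈ 104.1.

σ₀² = 104.1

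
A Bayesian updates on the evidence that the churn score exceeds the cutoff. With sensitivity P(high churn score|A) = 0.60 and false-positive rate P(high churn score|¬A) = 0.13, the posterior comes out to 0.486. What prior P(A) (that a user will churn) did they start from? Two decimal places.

In odds form, posterior odds = prior odds × likelihood ratio, so prior odds = posterior odds ÷ LR.
Posterior odds = 0.486/(1−0.486) = 0.9455. LR = 0.60/0.13 = 4.6154.
Prior odds = 0.9455/4.6154 = 0.2049, so P(A) = 0.2049/(1+0.2049) ≈ 0.17.

P(A) = 0.17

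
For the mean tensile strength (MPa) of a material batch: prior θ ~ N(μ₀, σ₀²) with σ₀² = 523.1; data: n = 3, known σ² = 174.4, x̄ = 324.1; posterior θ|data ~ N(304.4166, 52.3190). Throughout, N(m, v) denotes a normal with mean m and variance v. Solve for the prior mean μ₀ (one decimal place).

μ₀ = 127.3

The posterior mean is a precision-weighted average: μ_n = (τ₀μ₀ + τ_data·x̄)/(τ₀+τ_data), with τ₀=1/σ₀² and τ_data=n/σ².
Here τ₀ = 1/523.1 = 0.001912 and τ_data = 3/174.4 = 0.017202, so τ_n = 0.019114.
Rearranging for μ₀: μ₀ = (μ_n·τ_n − τ_data·x̄)/τ₀ = (304.4166·0.019114 − 0.017202·324.1) / 0.001912 = 0.243451/0.001912 ≈ 127.3.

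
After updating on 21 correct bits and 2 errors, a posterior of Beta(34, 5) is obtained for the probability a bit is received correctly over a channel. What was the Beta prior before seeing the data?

Beta(13, 3)

Under Beta–binomial conjugacy the posterior parameters are (a+s, b+f).
Subtract the data counts: 34−21=13, 5−2=3.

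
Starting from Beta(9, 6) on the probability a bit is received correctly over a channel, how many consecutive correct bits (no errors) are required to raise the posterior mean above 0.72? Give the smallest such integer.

k = 7

After k correct bits and 0 errors the posterior is Beta(9+k, 6), with mean (9+k)/(9+6+k).
Set (9+k)/(15+k) > 0.72 and solve: k > (0.72·15 − 9)/(1 − 0.72) = 6.429.
The smallest integer exceeding 6.429 is 7, and checking k=7: (16)/(22) = 0.7273 > 0.72.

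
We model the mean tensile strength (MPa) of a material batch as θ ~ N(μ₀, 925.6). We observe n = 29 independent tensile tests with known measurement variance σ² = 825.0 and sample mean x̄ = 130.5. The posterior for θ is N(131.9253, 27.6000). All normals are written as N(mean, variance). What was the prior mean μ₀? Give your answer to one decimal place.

With known observation variance, the Normal–Normal posterior has precision τ_n = τ₀ + n/σ² and mean μ_n = (τ₀μ₀ + (n/σ²)x̄)/τ_n.
Here τ₀ = 1/925.6 = 0.001080 and τ_data = 29/825.0 = 0.035152, so τ_n = 0.036232.
Rearranging for μ₀: μ₀ = (μ_n·τ_n − τ_data·x̄)/τ₀ = (131.9253·0.036232 − 0.035152·130.5) / 0.001080 = 0.192581/0.001080 ≈ 178.3.

μ₀ = 178.3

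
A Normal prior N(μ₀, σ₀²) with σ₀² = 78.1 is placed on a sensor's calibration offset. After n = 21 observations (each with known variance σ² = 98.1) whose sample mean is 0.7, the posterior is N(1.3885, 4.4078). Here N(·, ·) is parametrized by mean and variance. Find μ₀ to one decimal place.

With known observation variance, the Normal–Normal posterior has precision τ_n = τ₀ + n/σ² and mean μ_n = (τ₀μ₀ + (n/σ²)x̄)/τ_n.
Here τ₀ = 1/78.1 = 0.012804 and τ_data = 21/98.1 = 0.214067, so τ_n = 0.226871.
Rearranging for μ₀: μ₀ = (μ_n·τ_n − τ_data·x̄)/τ₀ = (1.3885·0.226871 − 0.214067·0.7) / 0.012804 = 0.165163/0.012804 ≈ 12.9.

μ₀ = 12.9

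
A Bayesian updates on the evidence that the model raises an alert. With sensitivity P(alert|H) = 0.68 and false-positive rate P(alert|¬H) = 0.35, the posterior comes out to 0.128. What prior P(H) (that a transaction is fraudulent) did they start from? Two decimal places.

P(H) = 0.07

In odds form, posterior odds = prior odds × likelihood ratio, so prior odds = posterior odds ÷ LR.
Posterior odds = 0.128/(1−0.128) = 0.1468. LR = 0.68/0.35 = 1.9429.
Prior odds = 0.1468/1.9429 = 0.0756, so P(H) = 0.0756/(1+0.0756) ≈ 0.07.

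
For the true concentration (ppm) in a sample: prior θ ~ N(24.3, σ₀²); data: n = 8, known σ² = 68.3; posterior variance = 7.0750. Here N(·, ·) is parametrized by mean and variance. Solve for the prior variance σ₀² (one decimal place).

For the Normal–Normal model with known σ², precisions add: τ_n = τ₀ + n/σ².
So 1/σ₀² = 1/7.0750 − 8/68.3 = 0.141343 − 0.117130 = 0.024213.
Hence σ₀² = 1/0.024213 ≈ 41.3.

σ₀² = 41.3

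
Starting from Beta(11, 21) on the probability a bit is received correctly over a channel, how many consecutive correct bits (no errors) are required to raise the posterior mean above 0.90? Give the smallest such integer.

After k correct bits and 0 errors the posterior is Beta(11+k, 21), with mean (11+k)/(11+21+k).
Set (11+k)/(32+k) > 0.90 and solve: k > (0.90·32 − 11)/(1 − 0.90) = 178.000.
The smallest integer exceeding 178.000 is 179.

k = 179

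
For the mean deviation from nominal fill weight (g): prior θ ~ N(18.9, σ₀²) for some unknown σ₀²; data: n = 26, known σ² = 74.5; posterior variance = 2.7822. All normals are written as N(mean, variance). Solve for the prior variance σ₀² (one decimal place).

σ₀² = 95.8

Posterior precision equals prior precision plus data precision: 1/σ_n² = 1/σ₀² + n/σ².
So 1/σ₀² = 1/2.7822 − 26/74.5 = 0.359428 − 0.348993 = 0.010435.
Hence σ₀² = 1/0.010435 ≈ 95.8.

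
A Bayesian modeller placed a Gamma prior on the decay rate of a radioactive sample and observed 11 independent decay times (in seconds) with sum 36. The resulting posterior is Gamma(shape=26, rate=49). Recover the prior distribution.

For an exponential likelihood with a Gamma(α, β) prior on the rate, n observations with total T give posterior Gamma(α+n, β+T).
So α = 26 − 11 = 15 and β = 49 − 36 = 13.

Gamma(shape=15, rate=13)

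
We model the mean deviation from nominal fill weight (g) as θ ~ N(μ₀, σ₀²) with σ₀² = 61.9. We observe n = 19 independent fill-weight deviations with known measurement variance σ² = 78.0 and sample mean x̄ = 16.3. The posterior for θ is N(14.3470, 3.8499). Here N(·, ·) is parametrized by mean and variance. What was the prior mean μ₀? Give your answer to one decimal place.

With known observation variance, the Normal–Normal posterior has precision τ_n = τ₀ + n/σ² and mean μ_n = (τ₀μ₀ + (n/σ²)x̄)/τ_n.
Here τ₀ = 1/61.9 = 0.016155 and τ_data = 19/78.0 = 0.243590, so τ_n = 0.259745.
Rearranging for μ₀: μ₀ = (μ_n·τ_n − τ_data·x̄)/τ₀ = (14.3470·0.259745 − 0.243590·16.3) / 0.016155 = -0.243955/0.016155 ≈ -15.1.

μ₀ = -15.1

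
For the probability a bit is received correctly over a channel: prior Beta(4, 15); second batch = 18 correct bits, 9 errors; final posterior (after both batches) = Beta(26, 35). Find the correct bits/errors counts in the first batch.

4 correct bits and 11 errors

Because Beta–binomial updating is additive in the counts, the combined data contributed (α_post−α_prior, β_post−β_prior) successes and failures.
Total across both batches: 26−4=22 correct bits, 35−15=20 errors.
Subtract the second batch: 22−18=4 correct bits and 20−9=11 errors.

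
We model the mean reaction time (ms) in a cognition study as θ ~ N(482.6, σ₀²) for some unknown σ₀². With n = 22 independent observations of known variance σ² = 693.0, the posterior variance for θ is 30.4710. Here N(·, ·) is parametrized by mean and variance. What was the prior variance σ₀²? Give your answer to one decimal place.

σ₀² = 932.8

Posterior precision equals prior precision plus data precision: 1/σ_n² = 1/σ₀² + n/σ².
So 1/σ₀² = 1/30.4710 − 22/693.0 = 0.032818 − 0.031746 = 0.001072.
Hence σ₀² = 1/0.001072 ≈ 932.8.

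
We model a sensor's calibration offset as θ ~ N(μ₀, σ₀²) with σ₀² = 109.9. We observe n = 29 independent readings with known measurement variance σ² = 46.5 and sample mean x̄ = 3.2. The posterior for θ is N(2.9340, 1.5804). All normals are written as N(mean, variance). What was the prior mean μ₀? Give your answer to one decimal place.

μ₀ = -15.3

The posterior mean is a precision-weighted average: μ_n = (τ₀μ₀ + τ_data·x̄)/(τ₀+τ_data), with τ₀=1/σ₀² and τ_data=n/σ².
Here τ₀ = 1/109.9 = 0.009099 and τ_data = 29/46.5 = 0.623656, so τ_n = 0.632755.
Rearranging for μ₀: μ₀ = (μ_n·τ_n − τ_data·x̄)/τ₀ = (2.9340·0.632755 − 0.623656·3.2) / 0.009099 = -0.139196/0.009099 ≈ -15.3.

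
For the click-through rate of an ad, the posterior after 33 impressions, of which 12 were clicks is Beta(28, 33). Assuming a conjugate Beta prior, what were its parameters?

Beta(16, 12)

Under Beta–binomial conjugacy the posterior parameters are (a+s, b+f).
Subtract the data counts: 28−12=16, 33−21=12.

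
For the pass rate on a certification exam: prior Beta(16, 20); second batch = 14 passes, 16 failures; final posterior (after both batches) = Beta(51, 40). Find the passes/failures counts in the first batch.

Because Beta–binomial updating is additive in the counts, the combined data contributed (α_post−α_prior, β_post−β_prior) successes and failures.
Total across both batches: 51−16=35 passes, 40−20=20 failures.
Subtract the second batch: 35−14=21 passes and 20−16=4 failures.

21 passes and 4 failures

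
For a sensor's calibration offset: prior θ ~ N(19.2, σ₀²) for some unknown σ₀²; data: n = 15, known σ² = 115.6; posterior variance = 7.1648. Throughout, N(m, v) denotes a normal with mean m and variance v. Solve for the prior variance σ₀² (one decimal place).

σ₀² = 101.9

For the Normal–Normal model with known σ², precisions add: τ_n = τ₀ + n/σ².
So 1/σ₀² = 1/7.1648 − 15/115.6 = 0.139571 − 0.129758 = 0.009813.
Hence σ₀² = 1/0.009813 ≈ 101.9.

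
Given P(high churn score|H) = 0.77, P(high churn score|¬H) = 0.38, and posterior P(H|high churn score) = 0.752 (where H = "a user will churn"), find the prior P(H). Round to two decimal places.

P(H) = 0.60

In odds form, posterior odds = prior odds × likelihood ratio, so prior odds = posterior odds ÷ LR.
Posterior odds = 0.752/(1−0.752) = 3.0323. LR = 0.77/0.38 = 2.0263.
Prior odds = 3.0323/2.0263 = 1.4965, so P(H) = 1.4965/(1+1.4965) ≈ 0.60.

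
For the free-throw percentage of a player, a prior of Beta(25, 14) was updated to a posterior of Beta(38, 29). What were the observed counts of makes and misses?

13 makes and 15 misses

Under Beta–binomial conjugacy the posterior parameters are (a+s, b+f).
Match parameters: s=38−25=13, f=29−14=15.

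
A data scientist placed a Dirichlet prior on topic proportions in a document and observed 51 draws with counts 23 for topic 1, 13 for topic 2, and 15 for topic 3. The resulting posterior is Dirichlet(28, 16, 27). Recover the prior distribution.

Dirichlet(5, 3, 12)

For a Dirichlet(α) prior with multinomial counts c, the posterior is Dirichlet(α + c) componentwise.
Subtract each count from the matching posterior parameter: 28−23=5, 16−13=3, 27−15=12.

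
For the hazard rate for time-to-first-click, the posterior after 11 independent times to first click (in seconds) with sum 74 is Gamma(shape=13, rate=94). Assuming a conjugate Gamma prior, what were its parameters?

Gamma(shape=2, rate=20)

Gamma–exponential conjugacy: posterior shape = α + n, posterior rate = β + Σtᵢ.
So α = 13 − 11 = 2 and β = 94 − 74 = 20.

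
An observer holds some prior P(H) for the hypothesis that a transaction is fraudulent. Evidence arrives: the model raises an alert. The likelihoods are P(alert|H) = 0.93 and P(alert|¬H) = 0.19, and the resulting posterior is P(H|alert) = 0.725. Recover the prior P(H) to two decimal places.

P(H) = 0.35

In odds form, posterior odds = prior odds × likelihood ratio, so prior odds = posterior odds ÷ LR.
Posterior odds = 0.725/(1−0.725) = 2.6364. LR = 0.93/0.19 = 4.8947.
Prior odds = 2.6364/4.8947 = 0.5386, so P(H) = 0.5386/(1+0.5386) ≈ 0.35.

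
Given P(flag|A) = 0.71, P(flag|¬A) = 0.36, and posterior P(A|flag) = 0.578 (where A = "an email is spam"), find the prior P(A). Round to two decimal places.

In odds form, posterior odds = prior odds × likelihood ratio, so prior odds = posterior odds ÷ LR.
Posterior odds = 0.578/(1−0.578) = 1.3697. LR = 0.71/0.36 = 1.9722.
Prior odds = 1.3697/1.9722 = 0.6945, so P(A) = 0.6945/(1+0.6945) ≈ 0.41.

P(A) = 0.41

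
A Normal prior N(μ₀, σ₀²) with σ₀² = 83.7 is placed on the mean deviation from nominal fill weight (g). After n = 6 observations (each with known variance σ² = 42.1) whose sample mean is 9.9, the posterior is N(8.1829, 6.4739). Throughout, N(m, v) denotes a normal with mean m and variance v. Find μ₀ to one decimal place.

With known observation variance, the Normal–Normal posterior has precision τ_n = τ₀ + n/σ² and mean μ_n = (τ₀μ₀ + (n/σ²)x̄)/τ_n.
Here τ₀ = 1/83.7 = 0.011947 and τ_data = 6/42.1 = 0.142518, so τ_n = 0.154465.
Rearranging for μ₀: μ₀ = (μ_n·τ_n − τ_data·x̄)/τ₀ = (8.1829·0.154465 − 0.142518·9.9) / 0.011947 = -0.146957/0.011947 ≈ -12.3.

μ₀ = -12.3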